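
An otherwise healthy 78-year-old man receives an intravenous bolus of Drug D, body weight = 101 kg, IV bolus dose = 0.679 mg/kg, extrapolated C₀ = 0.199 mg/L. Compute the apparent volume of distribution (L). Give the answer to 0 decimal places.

345 L

Dose = 0.679 × 101 = 68.58 mg
Vd = Dose / C₀ = 68.58 / 0.199 = 344.6 L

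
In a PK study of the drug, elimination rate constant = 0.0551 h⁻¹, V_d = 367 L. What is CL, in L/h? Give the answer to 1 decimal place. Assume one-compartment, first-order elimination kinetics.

20.2 L/h

CL = k × Vd = 0.0551 × 367 = 20.22 L/h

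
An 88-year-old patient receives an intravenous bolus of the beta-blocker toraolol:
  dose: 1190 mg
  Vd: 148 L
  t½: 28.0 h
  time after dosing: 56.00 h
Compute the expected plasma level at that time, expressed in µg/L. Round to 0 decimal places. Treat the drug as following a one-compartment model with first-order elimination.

2010 µg/L

C₀ = Dose / Vd = 1190 / 148 = 8.041 mg/L
k = ln2 / t½ = 0.693147 / 28.0 = 0.02476 h⁻¹
t / t½ = 56.00 / 28.0 = 2 half-lives
C = C₀ × (1/2)^2 = 8.041 × 0.2500 = 2.010 mg/L
Convert: 2.010 mg/L × 1000 = 2010 µg/L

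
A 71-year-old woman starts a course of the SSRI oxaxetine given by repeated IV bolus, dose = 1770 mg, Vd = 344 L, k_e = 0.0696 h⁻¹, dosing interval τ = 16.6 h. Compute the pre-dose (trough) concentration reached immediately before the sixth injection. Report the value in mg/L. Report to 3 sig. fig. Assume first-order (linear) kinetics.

C₀ per dose = Dose / Vd = 1770 / 344 = 5.145 mg/L
Fraction remaining after one interval: r = e^(−kτ) = e^(−0.06960 × 16.6) = 0.3149
Before dose 6, 5 doses have been given (aged 1τ, 2τ, 3τ, 4τ, 5τ).
C_trough = C₀ × (r + r² + … + r^5) = C₀ × r(1−r^5)/(1−r)
        = 5.145 × 0.3149 × (1 − 0.003096) / (1 − 0.3149) = 2.358 mg/L

2.36 mg/L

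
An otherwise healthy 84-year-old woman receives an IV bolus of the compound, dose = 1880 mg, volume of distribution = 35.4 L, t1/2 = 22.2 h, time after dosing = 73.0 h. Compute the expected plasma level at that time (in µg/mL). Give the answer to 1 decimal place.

5.4 µg/mL

C₀ = Dose / Vd = 1880 / 35.4 = 53.11 mg/L
k = ln2 / t½ = 0.693147 / 22.2 = 0.03122 h⁻¹
C = C₀ · e^(−k·t) = 53.11 × e^(−0.03122 × 73.0)
  = 53.11 × 0.1024 = 5.438 mg/L
(5.438 mg/L = 5.438 µg/mL)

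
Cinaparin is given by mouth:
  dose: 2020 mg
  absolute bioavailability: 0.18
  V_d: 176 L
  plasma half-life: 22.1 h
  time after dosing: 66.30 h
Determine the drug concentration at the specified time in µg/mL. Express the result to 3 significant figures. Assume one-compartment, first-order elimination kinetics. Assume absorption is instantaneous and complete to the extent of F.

0.258 µg/mL

Amount reaching circulation = F × Dose = 0.18 × 2020 = 363.6 mg
C₀ = F·Dose / Vd = 363.6 / 176 = 2.066 mg/L
k = ln2 / t½ = 0.693147 / 22.1 = 0.03136 h⁻¹
t / t½ = 66.30 / 22.1 = 3 half-lives
C = C₀ × (1/2)^3 = 2.066 × 0.1250 = 0.2583 mg/L
(0.2583 mg/L = 0.2583 µg/mL)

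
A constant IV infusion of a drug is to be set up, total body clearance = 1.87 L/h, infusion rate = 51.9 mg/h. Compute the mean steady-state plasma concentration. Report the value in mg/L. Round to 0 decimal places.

At steady state Css = R₀ / CL = 51.9 / 1.870 = 27.75 mg/L

28 mg/L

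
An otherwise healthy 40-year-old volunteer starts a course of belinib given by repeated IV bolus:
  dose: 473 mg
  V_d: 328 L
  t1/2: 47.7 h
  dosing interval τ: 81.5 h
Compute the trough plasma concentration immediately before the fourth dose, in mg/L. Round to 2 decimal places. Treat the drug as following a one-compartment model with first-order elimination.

0.62 mg/L

C₀ per dose = Dose / Vd = 473 / 328 = 1.442 mg/L
k = ln2 / t½ = 0.693147 / 47.7 = 0.01453 h⁻¹
Fraction remaining after one interval: r = e^(−kτ) = e^(−0.01453 × 81.5) = 0.3060
Before dose 4, 3 doses have been given (aged 1τ, 2τ, 3τ).
C_trough = C₀ × (r + r² + … + r^3) = C₀ × r(1−r^3)/(1−r)
        = 1.442 × 0.3060 × (1 − 0.02865) / (1 − 0.3060) = 0.6176 mg/L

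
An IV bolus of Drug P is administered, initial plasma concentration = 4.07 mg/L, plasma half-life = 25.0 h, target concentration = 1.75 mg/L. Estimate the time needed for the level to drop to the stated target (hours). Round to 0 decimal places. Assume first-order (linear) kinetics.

30 h

k = ln2 / t½ = 0.693147 / 25.0 = 0.02773 h⁻¹
t = ln(C₀ / C) / k = ln(4.070 / 1.75) / 0.02773
  = ln(2.326) / 0.02773 = 0.8442 / 0.02773 = 30.44 h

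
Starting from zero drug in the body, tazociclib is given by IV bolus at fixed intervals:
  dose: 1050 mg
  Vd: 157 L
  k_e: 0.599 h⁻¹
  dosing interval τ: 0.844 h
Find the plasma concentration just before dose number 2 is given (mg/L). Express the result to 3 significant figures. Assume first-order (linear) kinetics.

C₀ per dose = Dose / Vd = 1050 / 157 = 6.688 mg/L
Fraction remaining after one interval: r = e^(−kτ) = e^(−0.5990 × 0.844) = 0.6032
Before dose 2, 1 dose has been given (aged 1τ).
C_trough = C₀ × r = 6.688 × 0.6032 = 4.034 mg/L

4.03 mg/L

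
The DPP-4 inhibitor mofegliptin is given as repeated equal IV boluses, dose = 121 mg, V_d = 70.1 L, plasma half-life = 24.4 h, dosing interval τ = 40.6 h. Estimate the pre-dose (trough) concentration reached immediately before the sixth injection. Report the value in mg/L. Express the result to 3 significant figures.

0.793 mg/L

C₀ per dose = Dose / Vd = 121 / 70.1 = 1.726 mg/L
k = ln2 / t½ = 0.693147 / 24.4 = 0.02841 h⁻¹
Fraction remaining after one interval: r = e^(−kτ) = e^(−0.02841 × 40.6) = 0.3155
Before dose 6, 5 doses have been given (aged 1τ, 2τ, 3τ, 4τ, 5τ).
C_trough = C₀ × (r + r² + … + r^5) = C₀ × r(1−r^5)/(1−r)
        = 1.726 × 0.3155 × (1 − 0.003126) / (1 − 0.3155) = 0.7931 mg/L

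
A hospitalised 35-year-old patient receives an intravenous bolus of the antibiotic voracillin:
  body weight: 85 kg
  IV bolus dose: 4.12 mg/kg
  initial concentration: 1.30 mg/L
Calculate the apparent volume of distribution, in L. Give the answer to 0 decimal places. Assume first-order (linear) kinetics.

Dose = 4.12 × 85 = 350.2 mg
Vd = Dose / C₀ = 350.2 / 1.30 = 269.4 L

269 L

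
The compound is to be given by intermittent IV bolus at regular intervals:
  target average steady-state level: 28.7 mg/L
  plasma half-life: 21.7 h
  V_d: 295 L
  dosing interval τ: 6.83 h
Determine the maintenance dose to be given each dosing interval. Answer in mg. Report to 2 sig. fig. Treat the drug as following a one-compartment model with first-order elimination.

k = ln2 / t½ = 0.693147 / 21.7 = 0.03194 h⁻¹
CL = k × Vd = 0.03194 × 295 = 9.422 L/h
At steady state, Dose/τ = Css × CL.
Dose = Css × CL × τ = 28.7 × 9.422 × 6.83 = 1847 mg

1800 mg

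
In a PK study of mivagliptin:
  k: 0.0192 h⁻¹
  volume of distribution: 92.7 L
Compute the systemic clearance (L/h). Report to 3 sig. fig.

CL = k × Vd = 0.0192 × 92.7 = 1.780 L/h

1.78 L/h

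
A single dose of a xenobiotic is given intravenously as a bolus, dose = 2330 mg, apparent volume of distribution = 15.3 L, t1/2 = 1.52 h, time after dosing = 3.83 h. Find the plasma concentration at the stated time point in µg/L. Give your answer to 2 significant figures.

27000 µg/L

C₀ = Dose / Vd = 2330 / 15.3 = 152.3 mg/L
k = ln2 / t½ = 0.693147 / 1.52 = 0.4560 h⁻¹
C = C₀ · e^(−k·t) = 152.3 × e^(−0.4560 × 3.83)
  = 152.3 × 0.1744 = 26.56 mg/L
Convert: 26.56 mg/L × 1000 = 26560 µg/L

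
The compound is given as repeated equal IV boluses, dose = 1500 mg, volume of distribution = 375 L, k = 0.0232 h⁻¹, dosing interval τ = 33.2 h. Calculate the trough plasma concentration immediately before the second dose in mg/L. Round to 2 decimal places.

1.85 mg/L

C₀ per dose = Dose / Vd = 1500 / 375 = 4.000 mg/L
Fraction remaining after one interval: r = e^(−kτ) = e^(−0.02320 × 33.2) = 0.4629
Before dose 2, 1 dose has been given (aged 1τ).
C_trough = C₀ × r = 4.000 × 0.4629 = 1.852 mg/L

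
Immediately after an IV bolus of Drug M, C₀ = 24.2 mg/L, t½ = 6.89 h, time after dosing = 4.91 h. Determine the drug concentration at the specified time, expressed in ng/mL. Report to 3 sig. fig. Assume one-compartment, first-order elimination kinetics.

14800 ng/mL

k = ln2 / t½ = 0.693147 / 6.89 = 0.1006 h⁻¹
C = C₀ · e^(−k·t) = 24.20 × e^(−0.1006 × 4.91)
  = 24.20 × 0.6102 = 14.77 mg/L
Convert: 14.77 mg/L × 1000 = 14770 ng/mL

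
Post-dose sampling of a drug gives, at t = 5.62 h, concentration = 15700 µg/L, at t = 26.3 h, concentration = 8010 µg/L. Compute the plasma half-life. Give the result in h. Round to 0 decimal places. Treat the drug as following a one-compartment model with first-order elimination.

k = ln(C₁/C₂) / (t₂ − t₁) = ln(15700/8010) / (26.3 − 5.62)
  = 0.6730 / 20.68 = 0.03254 h⁻¹
t½ = ln2 / k = 0.693147 / 0.03254 = 21.30 h

21 h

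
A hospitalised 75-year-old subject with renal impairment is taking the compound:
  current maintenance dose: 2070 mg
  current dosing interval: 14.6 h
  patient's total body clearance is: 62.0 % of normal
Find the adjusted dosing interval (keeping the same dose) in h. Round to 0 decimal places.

To keep the same average steady-state level, dosing rate must scale with clearance.
CL ratio = 62.0 / 100 = 0.6200
New interval (same dose) = 14.6 / 0.6200 = 23.55 h

24 h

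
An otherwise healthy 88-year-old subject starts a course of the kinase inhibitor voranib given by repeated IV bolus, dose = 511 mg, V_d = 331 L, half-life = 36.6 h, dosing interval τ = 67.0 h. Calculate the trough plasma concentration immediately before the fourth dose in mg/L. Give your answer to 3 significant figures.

0.590 mg/L

C₀ per dose = Dose / Vd = 511 / 331 = 1.544 mg/L
k = ln2 / t½ = 0.693147 / 36.6 = 0.01894 h⁻¹
Fraction remaining after one interval: r = e^(−kτ) = e^(−0.01894 × 67.0) = 0.2811
Before dose 4, 3 doses have been given (aged 1τ, 2τ, 3τ).
C_trough = C₀ × (r + r² + … + r^3) = C₀ × r(1−r^3)/(1−r)
        = 1.544 × 0.2811 × (1 − 0.02221) / (1 − 0.2811) = 0.5903 mg/L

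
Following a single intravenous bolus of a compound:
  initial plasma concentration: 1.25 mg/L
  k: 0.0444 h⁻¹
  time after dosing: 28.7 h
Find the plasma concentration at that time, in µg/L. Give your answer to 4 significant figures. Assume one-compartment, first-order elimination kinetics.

349.5 µg/L

C = C₀ · e^(−k·t) = 1.250 × e^(−0.04440 × 28.7)
  = 1.250 × 0.2796 = 0.3495 mg/L
Convert: 0.3495 mg/L × 1000 = 349.5 µg/L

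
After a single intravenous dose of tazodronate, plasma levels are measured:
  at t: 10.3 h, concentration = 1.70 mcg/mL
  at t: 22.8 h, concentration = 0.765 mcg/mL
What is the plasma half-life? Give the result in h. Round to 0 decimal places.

k = ln(C₁/C₂) / (t₂ − t₁) = ln(1.70/0.765) / (22.8 − 10.3)
  = 0.7985 / 12.50 = 0.06388 h⁻¹
t½ = ln2 / k = 0.693147 / 0.06388 = 10.85 h

11 h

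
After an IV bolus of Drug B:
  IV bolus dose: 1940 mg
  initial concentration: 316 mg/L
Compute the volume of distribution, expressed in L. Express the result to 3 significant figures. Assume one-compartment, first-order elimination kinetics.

6.14 L

Vd = Dose / C₀ = 1940 / 316 = 6.139 L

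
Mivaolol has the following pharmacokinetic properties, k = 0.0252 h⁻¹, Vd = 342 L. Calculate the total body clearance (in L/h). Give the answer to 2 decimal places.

8.62 L/h

CL = k × Vd = 0.0252 × 342 = 8.618 L/h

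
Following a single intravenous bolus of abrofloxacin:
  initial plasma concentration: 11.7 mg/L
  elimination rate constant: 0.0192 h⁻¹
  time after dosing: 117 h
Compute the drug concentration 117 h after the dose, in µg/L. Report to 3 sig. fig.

C = C₀ · e^(−k·t) = 11.70 × e^(−0.01920 × 117)
  = 11.70 × 0.1058 = 1.238 mg/L
Convert: 1.238 mg/L × 1000 = 1238 µg/L

1240 µg/L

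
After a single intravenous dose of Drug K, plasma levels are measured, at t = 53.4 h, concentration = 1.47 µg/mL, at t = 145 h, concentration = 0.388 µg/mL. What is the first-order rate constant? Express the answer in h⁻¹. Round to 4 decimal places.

k = ln(C₁/C₂) / (t₂ − t₁) = ln(1.47/0.388) / (145 − 53.4)
  = 1.332 / 91.60 = 0.01454 h⁻¹

0.0145 h⁻¹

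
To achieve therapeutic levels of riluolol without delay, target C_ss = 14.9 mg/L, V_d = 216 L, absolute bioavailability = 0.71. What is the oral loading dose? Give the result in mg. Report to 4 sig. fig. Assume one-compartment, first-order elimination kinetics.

4533 mg

LD = Css × Vd / F = 14.9 × 216 / 0.71 = 4533 mg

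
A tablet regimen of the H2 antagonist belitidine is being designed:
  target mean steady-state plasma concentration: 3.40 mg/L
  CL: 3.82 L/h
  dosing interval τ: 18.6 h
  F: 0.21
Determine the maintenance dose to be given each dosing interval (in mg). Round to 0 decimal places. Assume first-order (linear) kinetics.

At steady state, F × (Dose/τ) = Css × CL.
Dose = Css × CL × τ / F = 3.40 × 3.820 × 18.6 / 0.21 = 1150 mg

1150 mg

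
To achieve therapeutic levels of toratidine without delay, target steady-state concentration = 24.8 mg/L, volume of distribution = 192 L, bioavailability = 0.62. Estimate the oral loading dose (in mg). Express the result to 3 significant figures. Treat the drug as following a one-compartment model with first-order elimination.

7680 mg

LD = Css × Vd / F = 24.8 × 192 / 0.62 = 7680 mg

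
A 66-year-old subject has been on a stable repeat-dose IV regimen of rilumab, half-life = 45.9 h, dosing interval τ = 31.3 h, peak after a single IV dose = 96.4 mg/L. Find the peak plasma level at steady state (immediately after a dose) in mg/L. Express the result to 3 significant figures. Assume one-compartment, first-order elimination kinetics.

256 mg/L

k = ln2 / t½ = 0.693147 / 45.9 = 0.01510 h⁻¹
e^(−kτ) = e^(−0.01510 × 31.3) = 0.6234
Accumulation ratio R = 1 / (1 − e^(−kτ)) = 1 / (1 − 0.6234) = 2.655
Steady-state peak = C₀ × R = 96.4 × 2.655 = 255.9 mg/L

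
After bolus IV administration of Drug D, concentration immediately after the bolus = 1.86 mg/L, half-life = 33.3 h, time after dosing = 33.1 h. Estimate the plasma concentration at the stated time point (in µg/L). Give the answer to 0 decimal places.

k = ln2 / t½ = 0.693147 / 33.3 = 0.02082 h⁻¹
C = C₀ · e^(−k·t) = 1.860 × e^(−0.02082 × 33.1)
  = 1.860 × 0.5020 = 0.9337 mg/L
Convert: 0.9337 mg/L × 1000 = 933.7 µg/L

934 µg/L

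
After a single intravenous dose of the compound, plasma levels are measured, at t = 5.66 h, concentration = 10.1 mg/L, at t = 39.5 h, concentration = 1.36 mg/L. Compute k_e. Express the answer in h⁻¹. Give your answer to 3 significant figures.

k = ln(C₁/C₂) / (t₂ − t₁) = ln(10.1/1.36) / (39.5 − 5.66)
  = 2.005 / 33.84 = 0.05925 h⁻¹

0.0593 h⁻¹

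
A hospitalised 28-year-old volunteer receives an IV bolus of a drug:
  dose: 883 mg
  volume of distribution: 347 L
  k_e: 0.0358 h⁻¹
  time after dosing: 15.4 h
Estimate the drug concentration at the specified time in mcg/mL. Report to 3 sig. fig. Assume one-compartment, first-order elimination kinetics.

C₀ = Dose / Vd = 883.0 / 347 = 2.545 mg/L
C = C₀ · e^(−k·t) = 2.545 × e^(−0.03580 × 15.4)
  = 2.545 × 0.5762 = 1.466 mg/L
(1.466 mg/L = 1.466 mcg/mL)

1.47 mcg/mL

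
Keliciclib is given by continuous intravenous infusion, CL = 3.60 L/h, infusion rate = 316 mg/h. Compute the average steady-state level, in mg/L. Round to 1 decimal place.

At steady state Css = R₀ / CL = 316 / 3.600 = 87.78 mg/L

87.8 mg/L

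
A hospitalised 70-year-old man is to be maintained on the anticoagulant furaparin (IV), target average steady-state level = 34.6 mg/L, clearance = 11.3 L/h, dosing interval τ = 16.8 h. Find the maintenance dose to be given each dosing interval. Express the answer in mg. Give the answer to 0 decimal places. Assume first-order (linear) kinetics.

At steady state, Dose/τ = Css × CL.
Dose = Css × CL × τ = 34.6 × 11.30 × 16.8 = 6568 mg

6568 mg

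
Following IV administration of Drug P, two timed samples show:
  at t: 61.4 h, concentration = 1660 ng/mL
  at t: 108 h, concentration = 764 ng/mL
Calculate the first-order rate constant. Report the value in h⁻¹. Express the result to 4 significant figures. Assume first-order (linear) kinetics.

k = ln(C₁/C₂) / (t₂ − t₁) = ln(1660/764) / (108 − 61.4)
  = 0.7760 / 46.60 = 0.01665 h⁻¹

0.01665 h⁻¹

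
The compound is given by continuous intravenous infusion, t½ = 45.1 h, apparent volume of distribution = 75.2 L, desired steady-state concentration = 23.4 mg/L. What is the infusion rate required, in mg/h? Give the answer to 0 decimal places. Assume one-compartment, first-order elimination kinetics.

k = ln2 / t½ = 0.693147 / 45.1 = 0.01537 h⁻¹
CL = k × Vd = 0.01537 × 75.2 = 1.156 L/h
At steady state, infusion rate R₀ = Css × CL = 23.4 × 1.156 = 27.05 mg/h

27 mg/h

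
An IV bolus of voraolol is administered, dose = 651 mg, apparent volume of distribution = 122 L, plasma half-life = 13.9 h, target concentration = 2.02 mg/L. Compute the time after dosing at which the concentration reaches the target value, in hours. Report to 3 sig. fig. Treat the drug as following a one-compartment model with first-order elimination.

19.5 h

C₀ = Dose / Vd = 651.0 / 122 = 5.336 mg/L
k = ln2 / t½ = 0.693147 / 13.9 = 0.04987 h⁻¹
t = ln(C₀ / C) / k = ln(5.336 / 2.02) / 0.04987
  = ln(2.642) / 0.04987 = 0.9715 / 0.04987 = 19.48 h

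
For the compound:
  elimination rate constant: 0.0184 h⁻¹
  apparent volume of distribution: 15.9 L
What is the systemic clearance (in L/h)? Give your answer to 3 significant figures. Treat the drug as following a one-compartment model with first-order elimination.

0.293 L/h

CL = k × Vd = 0.0184 × 15.9 = 0.2926 L/h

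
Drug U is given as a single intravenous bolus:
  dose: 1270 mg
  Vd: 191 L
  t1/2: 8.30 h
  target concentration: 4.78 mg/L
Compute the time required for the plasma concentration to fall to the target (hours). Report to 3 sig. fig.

3.95 h

C₀ = Dose / Vd = 1270 / 191 = 6.649 mg/L
k = ln2 / t½ = 0.693147 / 8.30 = 0.08351 h⁻¹
t = ln(C₀ / C) / k = ln(6.649 / 4.78) / 0.08351
  = ln(1.391) / 0.08351 = 0.3300 / 0.08351 = 3.952 h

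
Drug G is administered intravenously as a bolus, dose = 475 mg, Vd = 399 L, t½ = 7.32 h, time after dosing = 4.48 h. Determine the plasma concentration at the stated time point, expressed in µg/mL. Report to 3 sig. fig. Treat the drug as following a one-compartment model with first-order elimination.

C₀ = Dose / Vd = 475.0 / 399 = 1.190 mg/L
k = ln2 / t½ = 0.693147 / 7.32 = 0.09469 h⁻¹
C = C₀ · e^(−k·t) = 1.190 × e^(−0.09469 × 4.48)
  = 1.190 × 0.6543 = 0.7786 mg/L
(0.7786 mg/L = 0.7786 µg/mL)

0.779 µg/mL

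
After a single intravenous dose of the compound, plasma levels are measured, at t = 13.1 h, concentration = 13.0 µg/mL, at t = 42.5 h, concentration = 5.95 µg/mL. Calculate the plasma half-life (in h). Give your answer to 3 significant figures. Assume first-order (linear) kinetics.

k = ln(C₁/C₂) / (t₂ − t₁) = ln(13.0/5.95) / (42.5 − 13.1)
  = 0.7816 / 29.40 = 0.02659 h⁻¹
t½ = ln2 / k = 0.693147 / 0.02659 = 26.07 h

26.1 h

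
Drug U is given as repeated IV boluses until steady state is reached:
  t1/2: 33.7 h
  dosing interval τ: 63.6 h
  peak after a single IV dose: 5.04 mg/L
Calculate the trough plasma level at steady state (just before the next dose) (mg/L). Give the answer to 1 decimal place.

k = ln2 / t½ = 0.693147 / 33.7 = 0.02057 h⁻¹
e^(−kτ) = e^(−0.02057 × 63.6) = 0.2703
Accumulation ratio R = 1 / (1 − e^(−kτ)) = 1 / (1 − 0.2703) = 1.370
Steady-state trough = C₀ × R × e^(−kτ) = 5.04 × 1.370 × 0.2703 = 1.866 mg/L

1.9 mg/L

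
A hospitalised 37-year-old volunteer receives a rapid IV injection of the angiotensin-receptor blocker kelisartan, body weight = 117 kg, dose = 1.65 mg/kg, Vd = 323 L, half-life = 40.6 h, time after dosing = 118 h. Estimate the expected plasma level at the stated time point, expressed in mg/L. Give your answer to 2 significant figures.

0.080 mg/L

Total dose = 1.65 × 117 = 193.1 mg
C₀ = Dose / Vd = 193.1 / 323 = 0.5978 mg/L
k = ln2 / t½ = 0.693147 / 40.6 = 0.01707 h⁻¹
C = C₀ · e^(−k·t) = 0.5978 × e^(−0.01707 × 118)
  = 0.5978 × 0.1334 = 0.07975 mg/L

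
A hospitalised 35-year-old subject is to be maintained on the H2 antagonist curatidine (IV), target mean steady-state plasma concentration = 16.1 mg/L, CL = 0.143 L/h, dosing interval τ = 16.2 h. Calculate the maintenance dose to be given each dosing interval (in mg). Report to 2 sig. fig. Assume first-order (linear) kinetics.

37 mg

At steady state, Dose/τ = Css × CL.
Dose = Css × CL × τ = 16.1 × 0.1430 × 16.2 = 37.30 mg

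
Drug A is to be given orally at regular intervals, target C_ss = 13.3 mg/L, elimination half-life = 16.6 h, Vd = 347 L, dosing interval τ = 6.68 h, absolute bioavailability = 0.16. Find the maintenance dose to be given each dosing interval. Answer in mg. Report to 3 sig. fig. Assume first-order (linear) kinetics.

8050 mg

k = ln2 / t½ = 0.693147 / 16.6 = 0.04176 h⁻¹
CL = k × Vd = 0.04176 × 347 = 14.49 L/h
At steady state, F × (Dose/τ) = Css × CL.
Dose = Css × CL × τ / F = 13.3 × 14.49 × 6.68 / 0.16 = 8046 mg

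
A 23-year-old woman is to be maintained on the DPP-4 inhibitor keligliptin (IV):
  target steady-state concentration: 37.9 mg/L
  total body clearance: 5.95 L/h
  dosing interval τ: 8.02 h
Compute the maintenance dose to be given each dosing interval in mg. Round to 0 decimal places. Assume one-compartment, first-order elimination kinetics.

At steady state, Dose/τ = Css × CL.
Dose = Css × CL × τ = 37.9 × 5.950 × 8.02 = 1809 mg

1809 mg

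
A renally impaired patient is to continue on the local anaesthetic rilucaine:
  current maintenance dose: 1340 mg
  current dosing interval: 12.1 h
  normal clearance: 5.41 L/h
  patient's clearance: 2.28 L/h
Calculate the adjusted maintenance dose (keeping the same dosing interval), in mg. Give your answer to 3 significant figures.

To keep the same average steady-state level, dosing rate must scale with clearance.
CL ratio = 2.28 / 5.41 = 0.4214
New dose (same interval) = 1340 × 0.4214 = 564.7 mg

565 mg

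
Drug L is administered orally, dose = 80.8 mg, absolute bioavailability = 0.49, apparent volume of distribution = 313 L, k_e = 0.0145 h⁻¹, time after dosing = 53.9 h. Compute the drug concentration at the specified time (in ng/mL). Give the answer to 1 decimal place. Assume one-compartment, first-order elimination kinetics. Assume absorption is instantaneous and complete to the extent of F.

57.9 ng/mL

Amount reaching circulation = F × Dose = 0.49 × 80.80 = 39.59 mg
C₀ = F·Dose / Vd = 39.59 / 313 = 0.1265 mg/L
C = C₀ · e^(−k·t) = 0.1265 × e^(−0.01450 × 53.9)
  = 0.1265 × 0.4577 = 0.05790 mg/L
Convert: 0.05790 mg/L × 1000 = 57.90 ng/mL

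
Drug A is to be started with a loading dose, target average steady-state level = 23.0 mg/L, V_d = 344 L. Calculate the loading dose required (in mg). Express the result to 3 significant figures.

LD = Css × Vd = 23.0 × 344 = 7912 mg

7910 mg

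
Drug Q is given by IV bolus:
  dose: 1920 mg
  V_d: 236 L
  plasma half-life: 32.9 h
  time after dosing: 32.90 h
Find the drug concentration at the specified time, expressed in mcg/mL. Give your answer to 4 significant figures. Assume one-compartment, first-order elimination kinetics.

C₀ = Dose / Vd = 1920 / 236 = 8.136 mg/L
k = ln2 / t½ = 0.693147 / 32.9 = 0.02107 h⁻¹
t / t½ = 32.90 / 32.9 = 1 half-lives
C = C₀ × (1/2)^1 = 8.136 × 0.5000 = 4.068 mg/L
(4.068 mg/L = 4.068 mcg/mL)

4.068 mcg/mL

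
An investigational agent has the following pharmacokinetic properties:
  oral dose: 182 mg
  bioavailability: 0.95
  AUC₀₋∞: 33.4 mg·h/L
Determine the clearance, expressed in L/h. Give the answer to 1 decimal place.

CL = F·Dose / AUC = 0.95 × 182 / 33.4 = 5.177 L/h

5.2 L/h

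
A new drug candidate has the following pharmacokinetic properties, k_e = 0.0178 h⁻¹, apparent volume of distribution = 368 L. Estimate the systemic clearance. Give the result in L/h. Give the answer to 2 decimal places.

CL = k × Vd = 0.0178 × 368 = 6.550 L/h

6.55 L/h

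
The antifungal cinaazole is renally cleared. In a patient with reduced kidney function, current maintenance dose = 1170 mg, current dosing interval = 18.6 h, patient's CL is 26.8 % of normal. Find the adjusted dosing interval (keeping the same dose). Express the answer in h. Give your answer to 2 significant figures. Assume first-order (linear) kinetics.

69 h

To keep the same average steady-state level, dosing rate must scale with clearance.
CL ratio = 26.8 / 100 = 0.2680
New interval (same dose) = 18.6 / 0.2680 = 69.40 h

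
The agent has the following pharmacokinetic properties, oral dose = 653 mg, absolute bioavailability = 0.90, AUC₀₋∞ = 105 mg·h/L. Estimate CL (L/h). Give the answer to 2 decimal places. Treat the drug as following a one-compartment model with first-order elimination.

CL = F·Dose / AUC = 0.90 × 653 / 105 = 5.597 L/h

5.60 L/h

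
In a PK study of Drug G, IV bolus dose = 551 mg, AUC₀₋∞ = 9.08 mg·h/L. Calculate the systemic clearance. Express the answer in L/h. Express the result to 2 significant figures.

CL = Dose / AUC = 551 / 9.08 = 60.68 L/h

61 L/h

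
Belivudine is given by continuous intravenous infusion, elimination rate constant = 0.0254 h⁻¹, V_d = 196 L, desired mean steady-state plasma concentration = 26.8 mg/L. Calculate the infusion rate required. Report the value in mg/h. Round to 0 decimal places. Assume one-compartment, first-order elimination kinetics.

CL = k × Vd = 0.02540 × 196 = 4.978 L/h
At steady state, infusion rate R₀ = Css × CL = 26.8 × 4.978 = 133.4 mg/h

133 mg/h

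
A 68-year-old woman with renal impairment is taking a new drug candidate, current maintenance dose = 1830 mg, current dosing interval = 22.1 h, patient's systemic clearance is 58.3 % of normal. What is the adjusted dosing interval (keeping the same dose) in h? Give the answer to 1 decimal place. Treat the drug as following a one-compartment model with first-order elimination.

To keep the same average steady-state level, dosing rate must scale with clearance.
CL ratio = 58.3 / 100 = 0.5830
New interval (same dose) = 22.1 / 0.5830 = 37.91 h

37.9 h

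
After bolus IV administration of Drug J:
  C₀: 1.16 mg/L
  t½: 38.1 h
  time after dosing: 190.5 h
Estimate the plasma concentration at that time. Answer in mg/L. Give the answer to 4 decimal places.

k = ln2 / t½ = 0.693147 / 38.1 = 0.01819 h⁻¹
t / t½ = 190.5 / 38.1 = 5 half-lives
C = C₀ × (1/2)^5 = 1.160 × 0.03125 = 0.03625 mg/L

0.0363 mg/L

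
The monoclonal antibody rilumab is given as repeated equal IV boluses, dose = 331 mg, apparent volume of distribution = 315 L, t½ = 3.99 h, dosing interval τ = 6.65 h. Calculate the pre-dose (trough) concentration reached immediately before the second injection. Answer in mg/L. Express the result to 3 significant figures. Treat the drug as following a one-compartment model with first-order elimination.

C₀ per dose = Dose / Vd = 331 / 315 = 1.051 mg/L
k = ln2 / t½ = 0.693147 / 3.99 = 0.1737 h⁻¹
Fraction remaining after one interval: r = e^(−kτ) = e^(−0.1737 × 6.65) = 0.3150
Before dose 2, 1 dose has been given (aged 1τ).
C_trough = C₀ × r = 1.051 × 0.3150 = 0.3311 mg/L

0.331 mg/L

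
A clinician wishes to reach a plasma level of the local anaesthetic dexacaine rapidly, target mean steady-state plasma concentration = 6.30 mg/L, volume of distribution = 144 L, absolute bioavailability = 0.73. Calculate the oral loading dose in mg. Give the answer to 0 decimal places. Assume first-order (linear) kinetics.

1243 mg

LD = Css × Vd / F = 6.30 × 144 / 0.73 = 1243 mg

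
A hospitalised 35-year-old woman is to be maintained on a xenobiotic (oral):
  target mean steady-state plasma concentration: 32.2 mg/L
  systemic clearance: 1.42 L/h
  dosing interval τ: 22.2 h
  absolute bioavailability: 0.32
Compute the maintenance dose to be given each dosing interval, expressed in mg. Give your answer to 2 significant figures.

At steady state, F × (Dose/τ) = Css × CL.
Dose = Css × CL × τ / F = 32.2 × 1.420 × 22.2 / 0.32 = 3172 mg

3200 mg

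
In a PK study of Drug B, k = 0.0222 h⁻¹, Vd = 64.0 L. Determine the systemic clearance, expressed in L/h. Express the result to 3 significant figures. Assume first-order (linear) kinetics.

1.42 L/h

CL = k × Vd = 0.0222 × 64.0 = 1.421 L/h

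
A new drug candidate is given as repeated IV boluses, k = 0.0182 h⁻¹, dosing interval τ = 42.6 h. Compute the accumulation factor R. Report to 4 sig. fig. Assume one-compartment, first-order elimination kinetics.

1.854

e^(−kτ) = e^(−0.01820 × 42.6) = 0.4606
Accumulation ratio R = 1 / (1 − e^(−kτ)) = 1 / (1 − 0.4606) = 1.854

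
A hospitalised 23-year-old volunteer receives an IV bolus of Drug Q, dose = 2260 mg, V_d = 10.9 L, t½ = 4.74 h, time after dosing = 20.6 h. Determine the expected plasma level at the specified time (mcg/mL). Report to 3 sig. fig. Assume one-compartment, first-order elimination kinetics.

10.2 mcg/mL

C₀ = Dose / Vd = 2260 / 10.9 = 207.3 mg/L
k = ln2 / t½ = 0.693147 / 4.74 = 0.1462 h⁻¹
C = C₀ · e^(−k·t) = 207.3 × e^(−0.1462 × 20.6)
  = 207.3 × 0.04921 = 10.20 mg/L
(10.20 mg/L = 10.20 mcg/mL)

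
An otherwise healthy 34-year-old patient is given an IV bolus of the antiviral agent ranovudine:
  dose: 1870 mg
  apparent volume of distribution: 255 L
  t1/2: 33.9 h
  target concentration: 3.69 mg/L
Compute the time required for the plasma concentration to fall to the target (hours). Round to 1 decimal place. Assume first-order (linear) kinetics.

C₀ = Dose / Vd = 1870 / 255 = 7.333 mg/L
k = ln2 / t½ = 0.693147 / 33.9 = 0.02045 h⁻¹
t = ln(C₀ / C) / k = ln(7.333 / 3.69) / 0.02045
  = ln(1.987) / 0.02045 = 0.6866 / 0.02045 = 33.57 h

33.6 h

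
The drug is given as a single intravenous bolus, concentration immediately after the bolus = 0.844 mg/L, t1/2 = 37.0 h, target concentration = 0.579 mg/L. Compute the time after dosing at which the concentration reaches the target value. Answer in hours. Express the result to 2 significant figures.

k = ln2 / t½ = 0.693147 / 37.0 = 0.01873 h⁻¹
t = ln(C₀ / C) / k = ln(0.8440 / 0.579) / 0.01873
  = ln(1.458) / 0.01873 = 0.3771 / 0.01873 = 20.13 h

20 h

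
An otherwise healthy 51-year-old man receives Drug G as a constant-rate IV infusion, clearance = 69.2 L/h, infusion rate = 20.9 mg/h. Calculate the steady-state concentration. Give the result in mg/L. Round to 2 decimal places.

At steady state Css = R₀ / CL = 20.9 / 69.20 = 0.3020 mg/L

0.30 mg/L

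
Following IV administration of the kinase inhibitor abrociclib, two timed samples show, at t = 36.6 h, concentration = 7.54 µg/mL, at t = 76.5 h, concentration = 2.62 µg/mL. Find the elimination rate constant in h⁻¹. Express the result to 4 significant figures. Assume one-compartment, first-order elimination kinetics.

k = ln(C₁/C₂) / (t₂ − t₁) = ln(7.54/2.62) / (76.5 − 36.6)
  = 1.057 / 39.90 = 0.02649 h⁻¹

0.02649 h⁻¹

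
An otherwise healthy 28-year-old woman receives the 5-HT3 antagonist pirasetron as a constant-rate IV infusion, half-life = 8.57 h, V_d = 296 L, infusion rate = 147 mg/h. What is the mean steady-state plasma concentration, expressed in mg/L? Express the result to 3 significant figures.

6.14 mg/L

k = ln2 / t½ = 0.693147 / 8.57 = 0.08088 h⁻¹
CL = k × Vd = 0.08088 × 296 = 23.94 L/h
At steady state Css = R₀ / CL = 147 / 23.94 = 6.140 mg/L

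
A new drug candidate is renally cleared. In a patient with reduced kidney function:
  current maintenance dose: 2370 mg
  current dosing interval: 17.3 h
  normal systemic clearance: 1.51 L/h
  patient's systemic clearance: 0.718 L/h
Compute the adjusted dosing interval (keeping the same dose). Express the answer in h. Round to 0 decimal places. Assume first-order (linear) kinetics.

36 h

To keep the same average steady-state level, dosing rate must scale with clearance.
CL ratio = 0.718 / 1.51 = 0.4755
New interval (same dose) = 17.3 / 0.4755 = 36.38 h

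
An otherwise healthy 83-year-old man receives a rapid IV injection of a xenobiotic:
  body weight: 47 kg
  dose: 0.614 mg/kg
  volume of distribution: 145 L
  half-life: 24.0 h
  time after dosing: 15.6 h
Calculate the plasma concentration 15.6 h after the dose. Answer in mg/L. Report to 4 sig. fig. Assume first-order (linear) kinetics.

0.1268 mg/L

Total dose = 0.614 × 47 = 28.86 mg
C₀ = Dose / Vd = 28.86 / 145 = 0.1990 mg/L
k = ln2 / t½ = 0.693147 / 24.0 = 0.02888 h⁻¹
C = C₀ · e^(−k·t) = 0.1990 × e^(−0.02888 × 15.6)
  = 0.1990 × 0.6373 = 0.1268 mg/L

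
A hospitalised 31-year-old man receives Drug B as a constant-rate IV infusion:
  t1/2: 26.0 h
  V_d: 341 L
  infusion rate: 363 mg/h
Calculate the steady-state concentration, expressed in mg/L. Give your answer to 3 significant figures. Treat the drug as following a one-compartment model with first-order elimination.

k = ln2 / t½ = 0.693147 / 26.0 = 0.02666 h⁻¹
CL = k × Vd = 0.02666 × 341 = 9.091 L/h
At steady state Css = R₀ / CL = 363 / 9.091 = 39.93 mg/L

39.9 mg/L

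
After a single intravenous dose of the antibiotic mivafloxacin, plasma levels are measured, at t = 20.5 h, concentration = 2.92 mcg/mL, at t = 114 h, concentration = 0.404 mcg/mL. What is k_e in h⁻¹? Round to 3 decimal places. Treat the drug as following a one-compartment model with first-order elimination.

k = ln(C₁/C₂) / (t₂ − t₁) = ln(2.92/0.404) / (114 − 20.5)
  = 1.978 / 93.50 = 0.02116 h⁻¹

0.021 h⁻¹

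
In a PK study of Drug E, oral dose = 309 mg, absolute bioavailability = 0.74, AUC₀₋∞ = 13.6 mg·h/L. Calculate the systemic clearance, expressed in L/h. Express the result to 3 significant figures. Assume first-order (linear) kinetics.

16.8 L/h

CL = F·Dose / AUC = 0.74 × 309 / 13.6 = 16.81 L/h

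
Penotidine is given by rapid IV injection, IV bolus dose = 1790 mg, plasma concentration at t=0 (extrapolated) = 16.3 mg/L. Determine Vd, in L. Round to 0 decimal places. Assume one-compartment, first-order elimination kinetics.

110 L

Vd = Dose / C₀ = 1790 / 16.3 = 109.8 L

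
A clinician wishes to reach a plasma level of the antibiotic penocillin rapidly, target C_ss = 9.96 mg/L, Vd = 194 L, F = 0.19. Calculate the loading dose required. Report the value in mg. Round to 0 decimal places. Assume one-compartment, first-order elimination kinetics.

10170 mg

LD = Css × Vd / F = 9.96 × 194 / 0.19 = 10170 mg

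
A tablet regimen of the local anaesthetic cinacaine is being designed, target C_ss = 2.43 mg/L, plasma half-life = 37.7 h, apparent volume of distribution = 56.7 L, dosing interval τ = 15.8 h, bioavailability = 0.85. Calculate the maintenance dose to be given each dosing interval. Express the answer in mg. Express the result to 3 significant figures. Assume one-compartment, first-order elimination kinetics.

47.1 mg

k = ln2 / t½ = 0.693147 / 37.7 = 0.01839 h⁻¹
CL = k × Vd = 0.01839 × 56.7 = 1.043 L/h
At steady state, F × (Dose/τ) = Css × CL.
Dose = Css × CL × τ / F = 2.43 × 1.043 × 15.8 / 0.85 = 47.11 mg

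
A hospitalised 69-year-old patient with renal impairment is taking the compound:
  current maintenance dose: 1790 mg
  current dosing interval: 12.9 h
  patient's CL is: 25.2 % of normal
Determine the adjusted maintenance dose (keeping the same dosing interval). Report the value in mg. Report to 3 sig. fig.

451 mg

To keep the same average steady-state level, dosing rate must scale with clearance.
CL ratio = 25.2 / 100 = 0.2520
New dose (same interval) = 1790 × 0.2520 = 451.1 mg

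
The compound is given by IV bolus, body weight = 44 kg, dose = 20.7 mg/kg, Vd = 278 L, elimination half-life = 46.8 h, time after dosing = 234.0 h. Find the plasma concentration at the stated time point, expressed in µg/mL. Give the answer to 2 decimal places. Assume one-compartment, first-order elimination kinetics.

0.10 µg/mL

Total dose = 20.7 × 44 = 910.8 mg
C₀ = Dose / Vd = 910.8 / 278 = 3.276 mg/L
k = ln2 / t½ = 0.693147 / 46.8 = 0.01481 h⁻¹
t / t½ = 234.0 / 46.8 = 5 half-lives
C = C₀ × (1/2)^5 = 3.276 × 0.03125 = 0.1024 mg/L
(0.1024 mg/L = 0.1024 µg/mL)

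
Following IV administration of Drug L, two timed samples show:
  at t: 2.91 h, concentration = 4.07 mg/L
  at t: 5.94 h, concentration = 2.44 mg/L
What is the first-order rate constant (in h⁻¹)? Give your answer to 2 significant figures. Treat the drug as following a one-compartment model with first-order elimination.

k = ln(C₁/C₂) / (t₂ − t₁) = ln(4.07/2.44) / (5.94 − 2.91)
  = 0.5116 / 3.030 = 0.1688 h⁻¹

0.17 h⁻¹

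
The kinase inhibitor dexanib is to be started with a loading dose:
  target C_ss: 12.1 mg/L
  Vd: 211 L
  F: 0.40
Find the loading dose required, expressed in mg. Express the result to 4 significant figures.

6383 mg

LD = Css × Vd / F = 12.1 × 211 / 0.40 = 6383 mg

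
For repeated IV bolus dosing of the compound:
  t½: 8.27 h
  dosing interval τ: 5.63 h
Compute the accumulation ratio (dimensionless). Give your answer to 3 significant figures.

k = ln2 / t½ = 0.693147 / 8.27 = 0.08381 h⁻¹
e^(−kτ) = e^(−0.08381 × 5.63) = 0.6238
Accumulation ratio R = 1 / (1 − e^(−kτ)) = 1 / (1 − 0.6238) = 2.658

2.66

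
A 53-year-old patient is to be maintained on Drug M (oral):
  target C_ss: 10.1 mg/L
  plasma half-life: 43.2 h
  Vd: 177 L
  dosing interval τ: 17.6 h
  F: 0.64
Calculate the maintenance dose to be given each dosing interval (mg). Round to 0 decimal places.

789 mg

k = ln2 / t½ = 0.693147 / 43.2 = 0.01605 h⁻¹
CL = k × Vd = 0.01605 × 177 = 2.841 L/h
At steady state, F × (Dose/τ) = Css × CL.
Dose = Css × CL × τ / F = 10.1 × 2.841 × 17.6 / 0.64 = 789.1 mg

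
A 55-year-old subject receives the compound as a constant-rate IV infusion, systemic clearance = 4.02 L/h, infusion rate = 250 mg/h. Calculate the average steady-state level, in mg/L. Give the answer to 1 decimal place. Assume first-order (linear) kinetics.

At steady state Css = R₀ / CL = 250 / 4.020 = 62.19 mg/L

62.2 mg/L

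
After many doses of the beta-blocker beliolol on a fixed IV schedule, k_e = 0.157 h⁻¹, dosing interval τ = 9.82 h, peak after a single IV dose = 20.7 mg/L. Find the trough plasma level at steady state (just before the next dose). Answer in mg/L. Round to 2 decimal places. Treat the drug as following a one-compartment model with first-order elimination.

5.64 mg/L

e^(−kτ) = e^(−0.1570 × 9.82) = 0.2140
Accumulation ratio R = 1 / (1 − e^(−kτ)) = 1 / (1 − 0.2140) = 1.272
Steady-state trough = C₀ × R × e^(−kτ) = 20.7 × 1.272 × 0.2140 = 5.635 mg/L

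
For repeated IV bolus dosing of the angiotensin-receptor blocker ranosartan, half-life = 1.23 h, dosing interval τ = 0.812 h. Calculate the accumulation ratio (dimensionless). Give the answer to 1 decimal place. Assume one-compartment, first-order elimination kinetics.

2.7

k = ln2 / t½ = 0.693147 / 1.23 = 0.5635 h⁻¹
e^(−kτ) = e^(−0.5635 × 0.812) = 0.6328
Accumulation ratio R = 1 / (1 − e^(−kτ)) = 1 / (1 − 0.6328) = 2.723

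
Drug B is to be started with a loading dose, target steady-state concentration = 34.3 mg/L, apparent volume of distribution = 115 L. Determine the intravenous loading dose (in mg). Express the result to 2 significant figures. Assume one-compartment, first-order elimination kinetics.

3900 mg

LD = Css × Vd = 34.3 × 115 = 3945 mg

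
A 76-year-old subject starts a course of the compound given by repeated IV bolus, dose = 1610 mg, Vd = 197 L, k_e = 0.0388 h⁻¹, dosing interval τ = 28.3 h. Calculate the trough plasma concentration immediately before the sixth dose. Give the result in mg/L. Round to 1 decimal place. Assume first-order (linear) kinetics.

4.1 mg/L

C₀ per dose = Dose / Vd = 1610 / 197 = 8.173 mg/L
Fraction remaining after one interval: r = e^(−kτ) = e^(−0.03880 × 28.3) = 0.3335
Before dose 6, 5 doses have been given (aged 1τ, 2τ, 3τ, 4τ, 5τ).
C_trough = C₀ × (r + r² + … + r^5) = C₀ × r(1−r^5)/(1−r)
        = 8.173 × 0.3335 × (1 − 0.004126) / (1 − 0.3335) = 4.073 mg/L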